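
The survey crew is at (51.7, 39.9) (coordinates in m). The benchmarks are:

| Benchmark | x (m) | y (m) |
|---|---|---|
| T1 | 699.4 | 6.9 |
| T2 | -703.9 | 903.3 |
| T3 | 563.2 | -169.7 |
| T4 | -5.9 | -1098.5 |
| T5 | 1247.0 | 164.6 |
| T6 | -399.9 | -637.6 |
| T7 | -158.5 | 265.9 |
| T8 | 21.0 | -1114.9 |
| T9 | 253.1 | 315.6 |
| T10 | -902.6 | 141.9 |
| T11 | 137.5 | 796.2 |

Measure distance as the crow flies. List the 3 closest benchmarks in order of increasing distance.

Distances from (51.7, 39.9):
T1: 648.5 m
T2: 1147.3 m
T3: 552.8 m
T4: 1139.9 m
T5: 1201.8 m
T6: 814.2 m
T7: 308.6 m
T8: 1155.2 m
T9: 341.4 m
T10: 959.7 m
T11: 761.2 m
Sorted: T7 (308.6 m) < T9 (341.4 m) < T3 (552.8 m) < T1 (648.5 m) < T11 (761.2 m) < …

T7, T9, T3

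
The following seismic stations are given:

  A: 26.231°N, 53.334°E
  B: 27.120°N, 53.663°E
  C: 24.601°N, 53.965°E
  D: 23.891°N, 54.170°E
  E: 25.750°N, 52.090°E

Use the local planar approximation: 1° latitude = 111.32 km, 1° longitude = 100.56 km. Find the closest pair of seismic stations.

C and D

Pairwise distances:
A–B: 104.347 km
A–C: 192.226 km
A–D: 273.719 km
A–E: 136.074 km
B–C: 282.055 km
B–D: 363.050 km
B–E: 219.727 km
C–D: 81.681 km
C–E: 227.840 km
D–E: 294.237 km
Closest pair: C–D at 81.681 km.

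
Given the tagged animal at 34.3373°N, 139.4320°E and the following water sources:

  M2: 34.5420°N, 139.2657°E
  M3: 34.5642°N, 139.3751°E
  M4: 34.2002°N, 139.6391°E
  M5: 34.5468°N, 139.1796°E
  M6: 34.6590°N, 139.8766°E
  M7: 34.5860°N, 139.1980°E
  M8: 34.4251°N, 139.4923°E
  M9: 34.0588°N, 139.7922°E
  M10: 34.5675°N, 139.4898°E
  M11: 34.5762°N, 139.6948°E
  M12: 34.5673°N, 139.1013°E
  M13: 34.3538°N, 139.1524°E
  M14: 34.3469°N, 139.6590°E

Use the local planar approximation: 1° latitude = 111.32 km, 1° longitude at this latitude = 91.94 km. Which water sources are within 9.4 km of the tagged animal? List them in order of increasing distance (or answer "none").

none

Distances from 34.3373°N, 139.4320°E:
M2: 27.4414 km
M3: 25.7946 km
M4: 24.4024 km
M5: 32.8998 km
M6: 54.3449 km
M7: 35.0617 km
M8: 11.2368 km
M9: 45.3639 km
M10: 26.1711 km
M11: 35.9312 km
M12: 39.7490 km
M13: 25.7720 km
M14: 20.8977 km
Threshold 9.4 km: none within range.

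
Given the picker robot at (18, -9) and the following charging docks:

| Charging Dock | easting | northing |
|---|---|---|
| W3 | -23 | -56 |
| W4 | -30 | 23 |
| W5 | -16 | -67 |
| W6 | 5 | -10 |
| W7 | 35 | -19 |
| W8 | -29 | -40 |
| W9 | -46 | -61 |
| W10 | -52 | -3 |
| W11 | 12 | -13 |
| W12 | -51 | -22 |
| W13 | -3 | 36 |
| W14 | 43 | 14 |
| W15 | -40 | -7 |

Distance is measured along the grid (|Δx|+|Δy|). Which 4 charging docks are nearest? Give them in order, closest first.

W11, W6, W7, W14

Distances from (18, -9):
W3: |-41| + |-47| = 41 + 47 = 88
W4: |-48| + |32| = 48 + 32 = 80
W5: |-34| + |-58| = 34 + 58 = 92
W6: |-13| + |-1| = 13 + 1 = 14
W7: |17| + |-10| = 17 + 10 = 27
W8: |-47| + |-31| = 47 + 31 = 78
W9: |-64| + |-52| = 64 + 52 = 116
W10: |-70| + |6| = 70 + 6 = 76
W11: |-6| + |-4| = 6 + 4 = 10
W12: |-69| + |-13| = 69 + 13 = 82
W13: |-21| + |45| = 21 + 45 = 66
W14: |25| + |23| = 25 + 23 = 48
W15: |-58| + |2| = 58 + 2 = 60
Sorted: W11 (10) < W6 (14) < W7 (27) < W14 (48) < W15 (60) < W13 (66) < …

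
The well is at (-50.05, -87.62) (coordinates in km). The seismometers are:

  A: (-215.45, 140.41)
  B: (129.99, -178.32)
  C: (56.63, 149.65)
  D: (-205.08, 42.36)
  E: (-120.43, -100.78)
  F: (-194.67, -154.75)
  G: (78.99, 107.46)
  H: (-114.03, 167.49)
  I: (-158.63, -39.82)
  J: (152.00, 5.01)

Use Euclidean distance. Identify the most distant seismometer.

Distances from (-50.05, -87.62):
A: 281.70 km
B: 201.60 km
C: 260.15 km
D: 202.31 km
E: 71.60 km
F: 159.44 km
G: 233.90 km
H: 263.01 km
I: 118.64 km
J: 222.27 km
Maximum: A at 281.70 km.

A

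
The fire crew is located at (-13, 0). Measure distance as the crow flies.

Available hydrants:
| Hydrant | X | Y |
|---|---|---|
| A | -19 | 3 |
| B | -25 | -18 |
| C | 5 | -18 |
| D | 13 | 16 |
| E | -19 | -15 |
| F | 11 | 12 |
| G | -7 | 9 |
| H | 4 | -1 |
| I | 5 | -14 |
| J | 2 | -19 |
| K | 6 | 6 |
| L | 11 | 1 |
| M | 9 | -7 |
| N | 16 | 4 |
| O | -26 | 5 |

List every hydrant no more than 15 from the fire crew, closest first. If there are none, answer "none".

A, G, O

Distances from (-13, 0):
A: 6.7
B: 21.6
C: 25.5
D: 30.5
E: 16.2
F: 26.8
G: 10.8
H: 17.0
I: 22.8
J: 24.2
K: 19.9
L: 24.0
M: 23.1
N: 29.3
O: 13.9
Threshold 15: A (6.7), G (10.8), O (13.9) are within range.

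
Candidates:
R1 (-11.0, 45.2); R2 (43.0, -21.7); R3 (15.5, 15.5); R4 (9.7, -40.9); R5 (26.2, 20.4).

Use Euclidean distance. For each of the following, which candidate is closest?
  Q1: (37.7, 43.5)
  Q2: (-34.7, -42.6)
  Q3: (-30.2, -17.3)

Q1 at (37.7, 43.5):
  R1: 48.73
  R2: 65.42
  R3: 35.73
  R4: 88.92
  R5: 25.80
  → nearest: R5 (25.80)
Q2 at (-34.7, -42.6):
  R1: 90.94
  R2: 80.46
  R3: 76.78
  R4: 44.43
  R5: 87.62
  → nearest: R4 (44.43)
Q3 at (-30.2, -17.3):
  R1: 65.38
  R2: 73.33
  R3: 56.25
  R4: 46.36
  R5: 67.84
  → nearest: R4 (46.36)

Q1→R5; Q2→R4; Q3→R4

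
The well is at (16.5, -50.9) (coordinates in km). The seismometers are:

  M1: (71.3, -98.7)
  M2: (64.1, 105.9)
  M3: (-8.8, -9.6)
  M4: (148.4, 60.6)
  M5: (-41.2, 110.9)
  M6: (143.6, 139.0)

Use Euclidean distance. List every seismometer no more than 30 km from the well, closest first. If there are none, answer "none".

Distances from (16.5, -50.9):
M1: √((54.8)² + (-47.8)²) = √(3003.040 + 2284.840) = 72.7 km
M2: √((47.6)² + (156.8)²) = √(2265.760 + 24586.240) = 163.9 km
M3: √((-25.3)² + (41.3)²) = √(640.090 + 1705.690) = 48.4 km
M4: √((131.9)² + (111.5)²) = √(17397.610 + 12432.250) = 172.7 km
M5: √((-57.7)² + (161.8)²) = √(3329.290 + 26179.240) = 171.8 km
M6: √((127.1)² + (189.9)²) = √(16154.410 + 36062.010) = 228.5 km
Threshold 30 km: none within range.

none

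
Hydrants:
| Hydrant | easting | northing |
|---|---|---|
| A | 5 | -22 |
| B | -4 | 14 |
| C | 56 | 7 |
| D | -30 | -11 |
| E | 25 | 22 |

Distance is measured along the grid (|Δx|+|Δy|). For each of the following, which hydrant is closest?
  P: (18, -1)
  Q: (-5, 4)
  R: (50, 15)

P→E; Q→B; R→C

P at (18, -1):
  A: |-13| + |-21| = 13 + 21 = 34
  B: |-22| + |15| = 22 + 15 = 37
  C: |38| + |8| = 38 + 8 = 46
  D: |-48| + |-10| = 48 + 10 = 58
  E: |7| + |23| = 7 + 23 = 30
  → nearest: E (30)
Q at (-5, 4):
  A: |10| + |-26| = 10 + 26 = 36
  B: |1| + |10| = 1 + 10 = 11
  C: |61| + |3| = 61 + 3 = 64
  D: |-25| + |-15| = 25 + 15 = 40
  E: |30| + |18| = 30 + 18 = 48
  → nearest: B (11)
R at (50, 15):
  A: |-45| + |-37| = 45 + 37 = 82
  B: |-54| + |-1| = 54 + 1 = 55
  C: |6| + |-8| = 6 + 8 = 14
  D: |-80| + |-26| = 80 + 26 = 106
  E: |-25| + |7| = 25 + 7 = 32
  → nearest: C (14)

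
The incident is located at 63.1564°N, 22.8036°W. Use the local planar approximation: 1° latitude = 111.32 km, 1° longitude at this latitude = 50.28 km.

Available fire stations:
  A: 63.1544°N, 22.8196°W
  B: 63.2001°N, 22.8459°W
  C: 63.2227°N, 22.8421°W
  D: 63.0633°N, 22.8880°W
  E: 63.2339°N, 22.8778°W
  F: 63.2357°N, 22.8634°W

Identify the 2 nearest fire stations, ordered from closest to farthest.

A, B

Distances from 63.1564°N, 22.8036°W:
A: √((-0.0020·111.32)² + (-0.0160·50.28)²) = √(0.049569 + 0.647188) = 0.8347 km
B: √((0.0437·111.32)² + (-0.0423·50.28)²) = √(23.665150 + 4.523465) = 5.3093 km
C: √((0.0663·111.32)² + (-0.0385·50.28)²) = √(54.472016 + 3.747244) = 7.6302 km
D: √((-0.0931·111.32)² + (-0.0844·50.28)²) = √(107.410257 + 18.008413) = 11.1990 km
E: √((0.0775·111.32)² + (-0.0742·50.28)²) = √(74.430305 + 13.918690) = 9.3994 km
F: √((0.0793·111.32)² + (-0.0598·50.28)²) = √(77.927864 + 9.040509) = 9.3257 km
Sorted: A (0.8347 km) < B (5.3093 km) < C (7.6302 km) < F (9.3257 km) < …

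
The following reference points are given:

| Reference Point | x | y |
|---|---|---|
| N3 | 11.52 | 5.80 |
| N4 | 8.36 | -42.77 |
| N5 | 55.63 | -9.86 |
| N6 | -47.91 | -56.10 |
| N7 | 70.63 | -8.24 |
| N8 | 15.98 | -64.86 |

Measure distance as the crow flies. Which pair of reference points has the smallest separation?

Pairwise distances:
N3–N4: √((-3.16)² + (-48.57)²) = √(9.9856 + 2359.0449) = 48.67
N3–N5: √((44.11)² + (-15.66)²) = √(1945.6921 + 245.2356) = 46.81
N3–N6: √((-59.43)² + (-61.90)²) = √(3531.9249 + 3831.6100) = 85.81
N3–N7: √((59.11)² + (-14.04)²) = √(3493.9921 + 197.1216) = 60.75
N3–N8: √((4.46)² + (-70.66)²) = √(19.8916 + 4992.8356) = 70.80
N4–N5: √((47.27)² + (32.91)²) = √(2234.4529 + 1083.0681) = 57.60
N4–N6: √((-56.27)² + (-13.33)²) = √(3166.3129 + 177.6889) = 57.83
N4–N7: √((62.27)² + (34.53)²) = √(3877.5529 + 1192.3209) = 71.20
N4–N8: √((7.62)² + (-22.09)²) = √(58.0644 + 487.9681) = 23.37
N5–N6: √((-103.54)² + (-46.24)²) = √(10720.5316 + 2138.1376) = 113.40
N5–N7: √((15.00)² + (1.62)²) = √(225.0000 + 2.6244) = 15.09
N5–N8: √((-39.65)² + (-55.00)²) = √(1572.1225 + 3025.0000) = 67.80
N6–N7: √((118.54)² + (47.86)²) = √(14051.7316 + 2290.5796) = 127.84
N6–N8: √((63.89)² + (-8.76)²) = √(4081.9321 + 76.7376) = 64.49
N7–N8: √((-54.65)² + (-56.62)²) = √(2986.6225 + 3205.8244) = 78.69
Closest pair: N5–N7 at 15.09.

N5 and N7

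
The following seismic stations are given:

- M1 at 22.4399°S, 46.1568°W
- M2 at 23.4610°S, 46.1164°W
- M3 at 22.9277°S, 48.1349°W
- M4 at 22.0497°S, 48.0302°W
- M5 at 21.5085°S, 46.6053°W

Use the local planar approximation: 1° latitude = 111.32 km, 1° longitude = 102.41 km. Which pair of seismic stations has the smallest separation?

Pairwise distances:
M1–M2: 113.7441 km
M1–M3: 209.7289 km
M1–M4: 196.7106 km
M1–M5: 113.4015 km
M2–M3: 215.0706 km
M2–M4: 251.1876 km
M2–M5: 223.0445 km
M3–M4: 98.3253 km
M3–M5: 222.4802 km
M4–M5: 157.8716 km
Closest pair: M3–M4 at 98.3253 km.

M3 and M4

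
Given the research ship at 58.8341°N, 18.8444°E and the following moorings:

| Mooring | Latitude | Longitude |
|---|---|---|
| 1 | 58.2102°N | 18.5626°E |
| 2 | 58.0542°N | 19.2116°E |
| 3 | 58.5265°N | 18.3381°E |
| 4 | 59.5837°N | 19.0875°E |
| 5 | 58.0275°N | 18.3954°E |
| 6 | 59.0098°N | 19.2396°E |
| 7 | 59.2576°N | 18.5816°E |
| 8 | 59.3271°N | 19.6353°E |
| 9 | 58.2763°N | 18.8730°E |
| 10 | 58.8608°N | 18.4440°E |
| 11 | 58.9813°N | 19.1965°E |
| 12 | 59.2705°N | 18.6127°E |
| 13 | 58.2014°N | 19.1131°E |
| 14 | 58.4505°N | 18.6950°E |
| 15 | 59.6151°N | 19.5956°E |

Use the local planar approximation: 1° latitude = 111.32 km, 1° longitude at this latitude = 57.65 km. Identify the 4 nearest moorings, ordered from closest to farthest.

Distances from 58.8341°N, 18.8444°E:
1: √((-0.6239·111.32)² + (-0.2818·57.65)²) = √(4823.656424 + 263.925043) = 71.3273 km
2: √((-0.7799·111.32)² + (0.3672·57.65)²) = √(7537.446386 + 448.129948) = 89.3621 km
3: √((-0.3076·111.32)² + (-0.5063·57.65)²) = √(1172.516755 + 851.950727) = 44.9941 km
4: √((0.7496·111.32)² + (0.2431·57.65)²) = √(6963.146797 + 196.412237) = 84.6142 km
5: √((-0.8066·111.32)² + (-0.4490·57.65)²) = √(8062.371961 + 670.025460) = 93.4473 km
6: √((0.1757·111.32)² + (0.3952·57.65)²) = √(382.551508 + 519.077848) = 30.0271 km
7: √((0.4235·111.32)² + (-0.2628·57.65)²) = √(2222.558622 + 229.535226) = 49.5186 km
8: √((0.4930·111.32)² + (0.7909·57.65)²) = √(3011.897818 + 2078.939133) = 71.3501 km
9: √((-0.5578·111.32)² + (0.0286·57.65)²) = √(3855.701596 + 2.718508) = 62.1162 km
10: √((0.0267·111.32)² + (-0.4004·57.65)²) = √(8.834234 + 532.827659) = 23.2736 km
11: √((0.1472·111.32)² + (0.3521·57.65)²) = √(268.510959 + 412.031741) = 26.0872 km
12: √((0.4364·111.32)² + (-0.2317·57.65)²) = √(2360.021064 + 178.422940) = 50.3830 km
13: √((-0.6327·111.32)² + (0.2687·57.65)²) = √(4960.689726 + 239.957294) = 72.1155 km
14: √((-0.3836·111.32)² + (-0.1494·57.65)²) = √(1823.490866 + 74.182219) = 43.5623 km
15: √((0.7810·111.32)² + (0.7512·57.65)²) = √(7558.723570 + 1875.468533) = 97.1298 km
Sorted: 10 (23.2736 km) < 11 (26.0872 km) < 6 (30.0271 km) < 14 (43.5623 km) < 3 (44.9941 km) < 7 (49.5186 km) < …

10, 11, 6, 14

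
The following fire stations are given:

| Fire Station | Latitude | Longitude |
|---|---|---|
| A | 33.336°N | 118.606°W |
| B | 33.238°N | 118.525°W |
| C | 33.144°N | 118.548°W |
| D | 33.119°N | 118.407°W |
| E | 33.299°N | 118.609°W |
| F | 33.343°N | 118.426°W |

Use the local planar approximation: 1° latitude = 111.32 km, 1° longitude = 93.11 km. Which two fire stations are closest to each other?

Pairwise distances:
A–B: √((-0.098·111.32)² + (0.081·93.11)²) = √(119.01414 + 56.88041) = 13.263 km
A–C: √((-0.192·111.32)² + (0.058·93.11)²) = √(456.82394 + 29.16410) = 22.045 km
A–D: √((-0.217·111.32)² + (0.199·93.11)²) = √(583.53359 + 343.31976) = 30.444 km
A–E: √((-0.037·111.32)² + (-0.003·93.11)²) = √(16.96484 + 0.07803) = 4.128 km
A–F: √((0.007·111.32)² + (0.180·93.11)²) = √(0.60721 + 280.89090) = 16.778 km
B–C: √((-0.094·111.32)² + (-0.023·93.11)²) = √(109.49697 + 4.58615) = 10.681 km
B–D: √((-0.119·111.32)² + (0.118·93.11)²) = √(175.48513 + 120.71373) = 17.210 km
B–E: √((0.061·111.32)² + (-0.084·93.11)²) = √(46.11116 + 61.17180) = 10.358 km
B–F: √((0.105·111.32)² + (0.099·93.11)²) = √(136.62337 + 84.96950) = 14.886 km
C–D: √((-0.025·111.32)² + (0.141·93.11)²) = √(7.74509 + 172.35777) = 13.420 km
C–E: √((0.155·111.32)² + (-0.061·93.11)²) = √(297.72122 + 32.25911) = 18.165 km
C–F: √((0.199·111.32)² + (0.122·93.11)²) = √(490.74123 + 129.03642) = 24.895 km
D–E: √((0.180·111.32)² + (-0.202·93.11)²) = √(401.50541 + 353.74914) = 27.482 km
D–F: √((0.224·111.32)² + (-0.019·93.11)²) = √(621.78814 + 3.12968) = 24.998 km
E–F: √((0.044·111.32)² + (0.183·93.11)²) = √(23.99119 + 290.33195) = 17.729 km
Closest pair: A–E at 4.128 km.

A and E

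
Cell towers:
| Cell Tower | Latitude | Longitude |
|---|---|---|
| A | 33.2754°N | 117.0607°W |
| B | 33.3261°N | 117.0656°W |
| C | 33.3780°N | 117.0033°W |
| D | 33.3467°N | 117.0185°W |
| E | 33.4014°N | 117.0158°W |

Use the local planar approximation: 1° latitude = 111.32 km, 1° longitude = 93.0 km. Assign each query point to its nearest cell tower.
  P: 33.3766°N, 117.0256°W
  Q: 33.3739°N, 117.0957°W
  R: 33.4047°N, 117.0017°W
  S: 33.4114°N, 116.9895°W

P→C; Q→B; R→E; S→E

P at 33.3766°N, 117.0256°W:
  A: 11.7290 km
  B: 6.7410 km
  C: 2.0797 km
  D: 3.3933 km
  E: 2.9073 km
  → nearest: C (2.0797 km)
Q at 33.3739°N, 117.0957°W:
  A: 11.4379 km
  B: 6.0125 km
  C: 8.6053 km
  D: 7.7920 km
  E: 8.0366 km
  → nearest: B (6.0125 km)
R at 33.4047°N, 117.0017°W:
  A: 15.4041 km
  B: 10.5770 km
  C: 2.9760 km
  D: 6.6429 km
  E: 1.3618 km
  → nearest: E (1.3618 km)
S at 33.4114°N, 116.9895°W:
  A: 16.5242 km
  B: 11.8429 km
  C: 3.9334 km
  D: 7.6908 km
  E: 2.6873 km
  → nearest: E (2.6873 km)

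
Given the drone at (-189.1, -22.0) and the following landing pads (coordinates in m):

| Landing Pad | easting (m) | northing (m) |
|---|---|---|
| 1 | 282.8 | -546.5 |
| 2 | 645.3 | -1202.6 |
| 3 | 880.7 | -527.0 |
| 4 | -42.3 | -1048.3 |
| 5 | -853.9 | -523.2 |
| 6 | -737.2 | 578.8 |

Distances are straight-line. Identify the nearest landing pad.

1

Distances from (-189.1, -22.0):
1: √((471.9)² + (-524.5)²) = √(222689.610 + 275100.250) = 705.5 m
2: √((834.4)² + (-1180.6)²) = √(696223.360 + 1393816.360) = 1445.7 m
3: √((1069.8)² + (-505.0)²) = √(1144472.040 + 255025.000) = 1183.0 m
4: √((146.8)² + (-1026.3)²) = √(21550.240 + 1053291.690) = 1036.7 m
5: √((-664.8)² + (-501.2)²) = √(441959.040 + 251201.440) = 832.6 m
6: √((-548.1)² + (600.8)²) = √(300413.610 + 360960.640) = 813.2 m
Minimum: 1 at 705.5 m.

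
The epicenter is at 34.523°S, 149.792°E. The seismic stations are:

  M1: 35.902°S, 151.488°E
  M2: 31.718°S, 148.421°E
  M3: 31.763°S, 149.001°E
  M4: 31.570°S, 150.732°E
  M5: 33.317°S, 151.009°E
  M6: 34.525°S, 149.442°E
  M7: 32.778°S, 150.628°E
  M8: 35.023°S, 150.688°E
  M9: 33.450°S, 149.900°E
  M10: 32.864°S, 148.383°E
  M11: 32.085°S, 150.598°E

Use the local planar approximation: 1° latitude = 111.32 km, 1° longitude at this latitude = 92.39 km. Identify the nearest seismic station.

M6

Distances from 34.523°S, 149.792°E:
M1: √((-1.379·111.32)² + (1.696·92.39)²) = √(23565.40607 + 24552.83414) = 219.359 km
M2: √((2.805·111.32)² + (-1.371·92.39)²) = √(97501.68621 + 16044.45036) = 336.966 km
M3: √((2.760·111.32)² + (-0.791·92.39)²) = √(94398.38395 + 5340.75802) = 315.815 km
M4: √((2.953·111.32)² + (0.940·92.39)²) = √(108062.07169 + 7542.33193) = 340.006 km
M5: √((1.206·111.32)² + (1.217·92.39)²) = √(18023.57802 + 12642.44552) = 175.117 km
M6: √((-0.002·111.32)² + (-0.350·92.39)²) = √(0.04957 + 1045.64923) = 32.337 km
M7: √((1.745·111.32)² + (0.836·92.39)²) = √(37734.38341 + 5965.71482) = 209.046 km
M8: √((-0.500·111.32)² + (0.896·92.39)²) = √(3098.03560 + 6852.76681) = 99.754 km
M9: √((1.073·111.32)² + (0.108·92.39)²) = √(14267.43292 + 99.56288) = 119.862 km
M10: √((1.659·111.32)² + (-1.409·92.39)²) = √(34106.65808 + 16946.18411) = 225.949 km
M11: √((2.438·111.32)² + (0.806·92.39)²) = √(73656.96125 + 5545.23579) = 281.429 km
Minimum: M6 at 32.337 km.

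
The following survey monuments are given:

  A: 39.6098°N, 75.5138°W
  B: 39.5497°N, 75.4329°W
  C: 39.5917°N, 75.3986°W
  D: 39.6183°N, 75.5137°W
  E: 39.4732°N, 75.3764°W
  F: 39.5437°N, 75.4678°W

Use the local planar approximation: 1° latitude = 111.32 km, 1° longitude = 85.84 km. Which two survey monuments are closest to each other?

A and D

Pairwise distances:
A–B: √((-0.0601·111.32)² + (0.0809·85.84)²) = √(44.760542 + 48.225469) = 9.6429 km
A–C: √((-0.0181·111.32)² + (0.1152·85.84)²) = √(4.059790 + 97.787733) = 10.0920 km
A–D: √((0.0085·111.32)² + (0.0001·85.84)²) = √(0.895332 + 0.000074) = 0.9463 km
A–E: √((-0.1366·111.32)² + (0.1374·85.84)²) = √(231.231925 + 139.108249) = 19.2442 km
A–F: √((-0.0661·111.32)² + (0.0460·85.84)²) = √(54.143872 + 15.591758) = 8.3508 km
B–C: √((0.0420·111.32)² + (0.0343·85.84)²) = √(21.859739 + 8.668973) = 5.5253 km
B–D: √((0.0686·111.32)² + (-0.0808·85.84)²) = √(58.316926 + 48.106320) = 10.3162 km
B–E: √((-0.0765·111.32)² + (0.0565·85.84)²) = √(72.521915 + 23.522112) = 9.8002 km
B–F: √((-0.0060·111.32)² + (-0.0349·85.84)²) = √(0.446117 + 8.974914) = 3.0694 km
C–D: √((0.0266·111.32)² + (-0.1151·85.84)²) = √(8.768184 + 97.618036) = 10.3144 km
C–E: √((-0.1185·111.32)² + (0.0222·85.84)²) = √(174.013562 + 3.631494) = 13.3284 km
C–F: √((-0.0480·111.32)² + (-0.0692·85.84)²) = √(28.551496 + 35.285121) = 7.9898 km
D–E: √((-0.1451·111.32)² + (0.1373·85.84)²) = √(260.904290 + 138.905836) = 19.9953 km
D–F: √((-0.0746·111.32)² + (0.0459·85.84)²) = √(68.964255 + 15.524041) = 9.1918 km
E–F: √((0.0705·111.32)² + (-0.0914·85.84)²) = √(61.592046 + 61.556201) = 11.0972 km
Closest pair: A–D at 0.9463 km.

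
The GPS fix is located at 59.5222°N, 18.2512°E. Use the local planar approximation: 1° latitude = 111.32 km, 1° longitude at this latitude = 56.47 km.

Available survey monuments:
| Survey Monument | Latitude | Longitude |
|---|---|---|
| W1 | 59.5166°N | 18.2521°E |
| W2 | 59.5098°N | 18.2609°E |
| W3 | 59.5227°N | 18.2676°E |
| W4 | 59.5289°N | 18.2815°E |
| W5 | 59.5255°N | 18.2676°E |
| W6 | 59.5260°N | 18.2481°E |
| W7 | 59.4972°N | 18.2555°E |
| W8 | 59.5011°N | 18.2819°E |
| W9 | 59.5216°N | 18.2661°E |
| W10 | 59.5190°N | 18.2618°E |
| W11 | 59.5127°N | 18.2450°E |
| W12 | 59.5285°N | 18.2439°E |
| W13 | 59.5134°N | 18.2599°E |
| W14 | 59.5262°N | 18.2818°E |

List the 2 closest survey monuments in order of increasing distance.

Distances from 59.5222°N, 18.2512°E:
W1: 0.6255 km
W2: 1.4851 km
W3: 0.9278 km
W4: 1.8665 km
W5: 0.9963 km
W6: 0.4578 km
W7: 2.7936 km
W8: 2.9193 km
W9: 0.8440 km
W10: 0.6966 km
W11: 1.1140 km
W12: 0.8135 km
W13: 1.0959 km
W14: 1.7844 km
Sorted: W6 (0.4578 km) < W1 (0.6255 km) < W10 (0.6966 km) < W12 (0.8135 km) < …

W6, W1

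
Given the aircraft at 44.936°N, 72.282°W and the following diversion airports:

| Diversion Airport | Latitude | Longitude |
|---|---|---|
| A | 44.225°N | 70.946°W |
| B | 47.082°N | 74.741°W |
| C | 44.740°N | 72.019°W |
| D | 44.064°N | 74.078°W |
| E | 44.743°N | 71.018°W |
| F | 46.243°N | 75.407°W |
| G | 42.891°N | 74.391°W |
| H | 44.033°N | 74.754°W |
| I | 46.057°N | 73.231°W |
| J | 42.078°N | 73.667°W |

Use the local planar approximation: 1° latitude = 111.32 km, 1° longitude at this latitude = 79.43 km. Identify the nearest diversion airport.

C

Distances from 44.936°N, 72.282°W:
A: √((-0.711·111.32)² + (1.336·79.43)²) = √(6264.48822 + 11261.13180) = 132.384 km
B: √((2.146·111.32)² + (-2.459·79.43)²) = √(57069.73167 + 38149.26566) = 308.576 km
C: √((-0.196·111.32)² + (0.263·79.43)²) = √(476.05654 + 436.39586) = 30.207 km
D: √((-0.872·111.32)² + (-1.796·79.43)²) = √(9422.78681 + 20350.81422) = 172.550 km
E: √((-0.193·111.32)² + (1.264·79.43)²) = √(461.59491 + 10080.06362) = 102.673 km
F: √((1.307·111.32)² + (-3.125·79.43)²) = √(21168.86486 + 61612.54785) = 287.718 km
G: √((-2.045·111.32)² + (-2.109·79.43)²) = √(51824.24932 + 28062.23677) = 282.642 km
H: √((-0.903·111.32)² + (-2.472·79.43)²) = √(10104.66444 + 38553.69949) = 220.586 km
I: √((1.121·111.32)² + (-0.949·79.43)²) = √(15572.47422 + 5682.00419) = 145.789 km
J: √((-2.858·111.32)² + (-1.385·79.43)²) = √(101221.05143 + 12102.32111) = 336.635 km
Minimum: C at 30.207 km.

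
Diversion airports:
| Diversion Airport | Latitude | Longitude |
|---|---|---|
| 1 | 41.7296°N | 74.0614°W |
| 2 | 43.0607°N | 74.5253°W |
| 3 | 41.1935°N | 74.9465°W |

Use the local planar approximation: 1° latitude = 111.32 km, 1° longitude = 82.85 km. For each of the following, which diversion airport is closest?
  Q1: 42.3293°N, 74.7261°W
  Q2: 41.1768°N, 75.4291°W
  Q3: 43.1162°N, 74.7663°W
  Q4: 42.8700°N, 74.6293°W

Q1→2; Q2→3; Q3→2; Q4→2

Q1 at 42.3293°N, 74.7261°W:
  1: √((-0.5997·111.32)² + (0.6647·82.85)²) = √(4456.711208 + 3032.748405) = 86.5417 km
  2: √((0.7314·111.32)² + (0.2008·82.85)²) = √(6629.126513 + 276.765812) = 83.1017 km
  3: √((-1.1358·111.32)² + (-0.2204·82.85)²) = √(15986.379705 + 333.432713) = 127.7490 km
  → nearest: 2 (83.1017 km)
Q2 at 41.1768°N, 75.4291°W:
  1: √((0.5528·111.32)² + (1.3677·82.85)²) = √(3786.888029 + 12840.050131) = 128.9455 km
  2: √((1.8839·111.32)² + (0.9038·82.85)²) = √(43980.694959 + 5606.988941) = 222.6829 km
  3: √((0.0167·111.32)² + (0.4826·82.85)²) = √(3.456045 + 1598.673075) = 40.0266 km
  → nearest: 3 (40.0266 km)
Q3 at 43.1162°N, 74.7663°W:
  1: √((-1.3866·111.32)² + (0.7049·82.85)²) = √(23825.871054 + 3410.672713) = 165.0350 km
  2: √((-0.0555·111.32)² + (0.2410·82.85)²) = √(38.170897 + 398.675099) = 20.9009 km
  3: √((-1.9227·111.32)² + (-0.1802·82.85)²) = √(45810.965814 + 222.892060) = 214.5550 km
  → nearest: 2 (20.9009 km)
Q4 at 42.8700°N, 74.6293°W:
  1: √((-1.1404·111.32)² + (0.5679·82.85)²) = √(16116.131880 + 2213.750962) = 135.3879 km
  2: √((0.1907·111.32)² + (0.1040·82.85)²) = √(450.658723 + 74.242349) = 22.9107 km
  3: √((-1.6765·111.32)² + (-0.3172·82.85)²) = √(34830.002919 + 690.639451) = 188.4692 km
  → nearest: 2 (22.9107 km)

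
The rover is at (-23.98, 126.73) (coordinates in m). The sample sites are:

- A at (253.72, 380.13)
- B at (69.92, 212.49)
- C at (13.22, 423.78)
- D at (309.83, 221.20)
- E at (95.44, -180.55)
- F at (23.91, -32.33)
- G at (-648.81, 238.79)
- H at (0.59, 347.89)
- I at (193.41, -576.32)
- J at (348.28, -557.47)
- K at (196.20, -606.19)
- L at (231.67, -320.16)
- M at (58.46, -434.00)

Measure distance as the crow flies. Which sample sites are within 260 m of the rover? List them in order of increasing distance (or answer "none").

B, F, H

Distances from (-23.98, 126.73):
A: √((277.70)² + (253.40)²) = √(77117.2900 + 64211.5600) = 375.94 m
B: √((93.90)² + (85.76)²) = √(8817.2100 + 7354.7776) = 127.17 m
C: √((37.20)² + (297.05)²) = √(1383.8400 + 88238.7025) = 299.37 m
D: √((333.81)² + (94.47)²) = √(111429.1161 + 8924.5809) = 346.92 m
E: √((119.42)² + (-307.28)²) = √(14261.1364 + 94420.9984) = 329.67 m
F: √((47.89)² + (-159.06)²) = √(2293.4521 + 25300.0836) = 166.11 m
G: √((-624.83)² + (112.06)²) = √(390412.5289 + 12557.4436) = 634.80 m
H: √((24.57)² + (221.16)²) = √(603.6849 + 48911.7456) = 222.52 m
I: √((217.39)² + (-703.05)²) = √(47258.4121 + 494279.3025) = 735.89 m
J: √((372.26)² + (-684.20)²) = √(138577.5076 + 468129.6400) = 778.91 m
K: √((220.18)² + (-732.92)²) = √(48479.2324 + 537171.7264) = 765.28 m
L: √((255.65)² + (-446.89)²) = √(65356.9225 + 199710.6721) = 514.85 m
M: √((82.44)² + (-560.73)²) = √(6796.3536 + 314418.1329) = 566.76 m
Threshold 260 m: B (127.17 m), F (166.11 m), H (222.52 m) are within range.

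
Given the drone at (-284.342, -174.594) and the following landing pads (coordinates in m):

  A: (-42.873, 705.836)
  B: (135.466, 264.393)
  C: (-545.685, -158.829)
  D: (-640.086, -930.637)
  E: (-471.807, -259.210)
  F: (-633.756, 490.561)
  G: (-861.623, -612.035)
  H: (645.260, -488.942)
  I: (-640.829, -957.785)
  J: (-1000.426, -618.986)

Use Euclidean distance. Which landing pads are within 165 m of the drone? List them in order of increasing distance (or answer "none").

Distances from (-284.342, -174.594):
A: √((241.469)² + (880.430)²) = √(58307.27796 + 775156.98490) = 912.943 m
B: √((419.808)² + (438.987)²) = √(176238.75686 + 192709.58617) = 607.411 m
C: √((-261.343)² + (15.765)²) = √(68300.16365 + 248.53522) = 261.818 m
D: √((-355.744)² + (-756.043)²) = √(126553.79354 + 571601.01785) = 835.557 m
E: √((-187.465)² + (-84.616)²) = √(35143.12623 + 7159.86746) = 205.677 m
F: √((-349.414)² + (665.155)²) = √(122090.14340 + 442431.17402) = 751.346 m
G: √((-577.281)² + (-437.441)²) = √(333253.35296 + 191354.62848) = 724.298 m
H: √((929.602)² + (-314.348)²) = √(864159.87840 + 98814.66510) = 981.313 m
I: √((-356.487)² + (-783.191)²) = √(127082.98117 + 613388.14248) = 860.506 m
J: √((-716.084)² + (-444.392)²) = √(512776.29506 + 197484.24966) = 842.770 m
Threshold 165 m: none within range.

none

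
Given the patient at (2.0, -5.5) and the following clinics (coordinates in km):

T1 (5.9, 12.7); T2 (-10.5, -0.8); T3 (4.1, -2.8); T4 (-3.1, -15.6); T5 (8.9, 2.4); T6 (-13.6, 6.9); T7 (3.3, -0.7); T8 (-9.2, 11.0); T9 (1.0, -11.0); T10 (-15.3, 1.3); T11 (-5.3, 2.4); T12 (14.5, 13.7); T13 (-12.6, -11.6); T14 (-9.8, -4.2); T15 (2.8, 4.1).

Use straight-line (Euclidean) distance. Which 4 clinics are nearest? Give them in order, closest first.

T3, T7, T9, T15

Distances from (2.0, -5.5):
T1: √((3.9)² + (18.2)²) = √(15.2100 + 331.2400) = 18.61 km
T2: √((-12.5)² + (4.7)²) = √(156.2500 + 22.0900) = 13.35 km
T3: √((2.1)² + (2.7)²) = √(4.4100 + 7.2900) = 3.42 km
T4: √((-5.1)² + (-10.1)²) = √(26.0100 + 102.0100) = 11.31 km
T5: √((6.9)² + (7.9)²) = √(47.6100 + 62.4100) = 10.49 km
T6: √((-15.6)² + (12.4)²) = √(243.3600 + 153.7600) = 19.93 km
T7: √((1.3)² + (4.8)²) = √(1.6900 + 23.0400) = 4.97 km
T8: √((-11.2)² + (16.5)²) = √(125.4400 + 272.2500) = 19.94 km
T9: √((-1.0)² + (-5.5)²) = √(1.0000 + 30.2500) = 5.59 km
T10: √((-17.3)² + (6.8)²) = √(299.2900 + 46.2400) = 18.59 km
T11: √((-7.3)² + (7.9)²) = √(53.2900 + 62.4100) = 10.76 km
T12: √((12.5)² + (19.2)²) = √(156.2500 + 368.6400) = 22.91 km
T13: √((-14.6)² + (-6.1)²) = √(213.1600 + 37.2100) = 15.82 km
T14: √((-11.8)² + (1.3)²) = √(139.2400 + 1.6900) = 11.87 km
T15: √((0.8)² + (9.6)²) = √(0.6400 + 92.1600) = 9.63 km
Sorted: T3 (3.42 km) < T7 (4.97 km) < T9 (5.59 km) < T15 (9.63 km) < T5 (10.49 km) < T11 (10.76 km) < …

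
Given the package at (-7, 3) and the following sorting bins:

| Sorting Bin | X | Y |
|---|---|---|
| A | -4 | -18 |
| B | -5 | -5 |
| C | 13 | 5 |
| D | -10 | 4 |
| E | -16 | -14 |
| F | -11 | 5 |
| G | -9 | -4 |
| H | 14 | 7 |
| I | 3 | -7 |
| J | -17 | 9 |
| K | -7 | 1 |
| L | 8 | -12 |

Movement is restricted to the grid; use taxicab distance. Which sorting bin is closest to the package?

K

Distances from (-7, 3):
A: 24
B: 10
C: 22
D: 4
E: 26
F: 6
G: 9
H: 25
I: 20
J: 16
K: 2
L: 30
Minimum: K at 2.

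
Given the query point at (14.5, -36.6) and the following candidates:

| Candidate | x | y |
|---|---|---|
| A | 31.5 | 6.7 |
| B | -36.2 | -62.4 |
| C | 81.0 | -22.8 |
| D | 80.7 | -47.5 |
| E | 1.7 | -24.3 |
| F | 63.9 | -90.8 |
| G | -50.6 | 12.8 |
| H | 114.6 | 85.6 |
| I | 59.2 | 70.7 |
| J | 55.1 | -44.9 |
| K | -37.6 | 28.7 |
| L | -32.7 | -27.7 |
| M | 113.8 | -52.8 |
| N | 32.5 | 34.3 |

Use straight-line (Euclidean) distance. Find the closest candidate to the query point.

E

Distances from (14.5, -36.6):
A: √((17.0)² + (43.3)²) = √(289.000 + 1874.890) = 46.5
B: √((-50.7)² + (-25.8)²) = √(2570.490 + 665.640) = 56.9
C: √((66.5)² + (13.8)²) = √(4422.250 + 190.440) = 67.9
D: √((66.2)² + (-10.9)²) = √(4382.440 + 118.810) = 67.1
E: √((-12.8)² + (12.3)²) = √(163.840 + 151.290) = 17.8
F: √((49.4)² + (-54.2)²) = √(2440.360 + 2937.640) = 73.3
G: √((-65.1)² + (49.4)²) = √(4238.010 + 2440.360) = 81.7
H: √((100.1)² + (122.2)²) = √(10020.010 + 14932.840) = 158.0
I: √((44.7)² + (107.3)²) = √(1998.090 + 11513.290) = 116.2
J: √((40.6)² + (-8.3)²) = √(1648.360 + 68.890) = 41.4
K: √((-52.1)² + (65.3)²) = √(2714.410 + 4264.090) = 83.5
L: √((-47.2)² + (8.9)²) = √(2227.840 + 79.210) = 48.0
M: √((99.3)² + (-16.2)²) = √(9860.490 + 262.440) = 100.6
N: √((18.0)² + (70.9)²) = √(324.000 + 5026.810) = 73.1
Minimum: E at 17.8.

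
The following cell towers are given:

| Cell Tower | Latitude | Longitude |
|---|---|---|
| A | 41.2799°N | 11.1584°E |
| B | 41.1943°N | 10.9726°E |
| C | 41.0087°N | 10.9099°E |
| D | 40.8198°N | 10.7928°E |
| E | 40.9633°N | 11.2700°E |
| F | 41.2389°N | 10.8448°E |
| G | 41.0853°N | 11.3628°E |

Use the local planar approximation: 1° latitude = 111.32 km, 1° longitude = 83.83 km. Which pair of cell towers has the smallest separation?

B and F

Pairwise distances:
A–B: 18.2593 km
A–C: 36.6797 km
A–D: 59.6878 km
A–E: 36.4645 km
A–F: 26.6823 km
A–G: 27.6203 km
B–C: 21.3191 km
B–D: 44.3304 km
B–E: 35.8164 km
B–F: 11.8080 km
B–G: 34.8885 km
C–D: 23.2068 km
C–E: 30.6073 km
C–F: 26.2005 km
C–G: 38.9124 km
D–E: 43.0752 km
D–F: 46.8574 km
D–G: 56.1850 km
E–F: 47.0296 km
E–G: 15.6513 km
F–G: 46.6691 km
Closest pair: B–F at 11.8080 km.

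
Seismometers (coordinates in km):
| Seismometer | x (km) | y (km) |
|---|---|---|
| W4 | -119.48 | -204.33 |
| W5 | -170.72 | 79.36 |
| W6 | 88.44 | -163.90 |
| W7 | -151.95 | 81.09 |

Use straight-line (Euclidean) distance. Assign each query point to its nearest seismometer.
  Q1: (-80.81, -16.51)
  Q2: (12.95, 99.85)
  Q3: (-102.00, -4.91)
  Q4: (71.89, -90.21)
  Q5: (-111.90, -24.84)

Q1→W7; Q2→W7; Q3→W7; Q4→W6; Q5→W7

Q1 at (-80.81, -16.51):
  W4: √((-38.67)² + (-187.82)²) = √(1495.3689 + 35276.3524) = 191.76 km
  W5: √((-89.91)² + (95.87)²) = √(8083.8081 + 9191.0569) = 131.43 km
  W6: √((169.25)² + (-147.39)²) = √(28645.5625 + 21723.8121) = 224.43 km
  W7: √((-71.14)² + (97.60)²) = √(5060.8996 + 9525.7600) = 120.78 km
  → nearest: W7 (120.78 km)
Q2 at (12.95, 99.85):
  W4: √((-132.43)² + (-304.18)²) = √(17537.7049 + 92525.4724) = 331.76 km
  W5: √((-183.67)² + (-20.49)²) = √(33734.6689 + 419.8401) = 184.81 km
  W6: √((75.49)² + (-263.75)²) = √(5698.7401 + 69564.0625) = 274.34 km
  W7: √((-164.90)² + (-18.76)²) = √(27192.0100 + 351.9376) = 165.96 km
  → nearest: W7 (165.96 km)
Q3 at (-102.00, -4.91):
  W4: √((-17.48)² + (-199.42)²) = √(305.5504 + 39768.3364) = 200.18 km
  W5: √((-68.72)² + (84.27)²) = √(4722.4384 + 7101.4329) = 108.74 km
  W6: √((190.44)² + (-158.99)²) = √(36267.3936 + 25277.8201) = 248.08 km
  W7: √((-49.95)² + (86.00)²) = √(2495.0025 + 7396.0000) = 99.45 km
  → nearest: W7 (99.45 km)
Q4 at (71.89, -90.21):
  W4: √((-191.37)² + (-114.12)²) = √(36622.4769 + 13023.3744) = 222.81 km
  W5: √((-242.61)² + (169.57)²) = √(58859.6121 + 28753.9849) = 296.00 km
  W6: √((16.55)² + (-73.69)²) = √(273.9025 + 5430.2161) = 75.53 km
  W7: √((-223.84)² + (171.30)²) = √(50104.3456 + 29343.6900) = 281.87 km
  → nearest: W6 (75.53 km)
Q5 at (-111.90, -24.84):
  W4: √((-7.58)² + (-179.49)²) = √(57.4564 + 32216.6601) = 179.65 km
  W5: √((-58.82)² + (104.20)²) = √(3459.7924 + 10857.6400) = 119.66 km
  W6: √((200.34)² + (-139.06)²) = √(40136.1156 + 19337.6836) = 243.87 km
  W7: √((-40.05)² + (105.93)²) = √(1604.0025 + 11221.1649) = 113.25 km
  → nearest: W7 (113.25 km)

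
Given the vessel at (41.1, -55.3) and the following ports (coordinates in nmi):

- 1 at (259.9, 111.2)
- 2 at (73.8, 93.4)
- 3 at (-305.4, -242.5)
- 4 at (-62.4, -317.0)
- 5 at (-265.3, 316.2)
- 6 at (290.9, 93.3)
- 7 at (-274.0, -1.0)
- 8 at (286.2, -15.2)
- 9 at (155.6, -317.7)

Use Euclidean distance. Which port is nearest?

Distances from (41.1, -55.3):
1: √((218.8)² + (166.5)²) = √(47873.440 + 27722.250) = 274.9 nmi
2: √((32.7)² + (148.7)²) = √(1069.290 + 22111.690) = 152.3 nmi
3: √((-346.5)² + (-187.2)²) = √(120062.250 + 35043.840) = 393.8 nmi
4: √((-103.5)² + (-261.7)²) = √(10712.250 + 68486.890) = 281.4 nmi
5: √((-306.4)² + (371.5)²) = √(93880.960 + 138012.250) = 481.6 nmi
6: √((249.8)² + (148.6)²) = √(62400.040 + 22081.960) = 290.7 nmi
7: √((-315.1)² + (54.3)²) = √(99288.010 + 2948.490) = 319.7 nmi
8: √((245.1)² + (40.1)²) = √(60074.010 + 1608.010) = 248.4 nmi
9: √((114.5)² + (-262.4)²) = √(13110.250 + 68853.760) = 286.3 nmi
Minimum: 2 at 152.3 nmi.

2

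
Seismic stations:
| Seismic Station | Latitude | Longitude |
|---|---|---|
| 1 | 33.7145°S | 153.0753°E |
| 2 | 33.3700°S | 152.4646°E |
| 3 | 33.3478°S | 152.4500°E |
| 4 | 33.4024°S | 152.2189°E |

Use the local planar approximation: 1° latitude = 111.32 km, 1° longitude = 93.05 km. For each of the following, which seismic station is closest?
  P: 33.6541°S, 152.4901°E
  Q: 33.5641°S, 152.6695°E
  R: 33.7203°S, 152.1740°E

P at 33.6541°S, 152.4901°E:
  1: √((-0.0604·111.32)² + (0.5852·93.05)²) = √(45.208518 + 2965.113962) = 54.8664 km
  2: √((0.2841·111.32)² + (-0.0255·93.05)²) = √(1000.204635 + 5.630061) = 31.7149 km
  3: √((0.3063·111.32)² + (-0.0401·93.05)²) = √(1162.626958 + 13.922637) = 34.3009 km
  4: √((0.2517·111.32)² + (-0.2712·93.05)²) = √(785.078034 + 636.813300) = 37.7080 km
  → nearest: 2 (31.7149 km)
Q at 33.5641°S, 152.6695°E:
  1: √((-0.1504·111.32)² + (0.4058·93.05)²) = √(280.312244 + 1425.794189) = 41.3050 km
  2: √((0.1941·111.32)² + (-0.2049·93.05)²) = √(466.871610 + 363.510259) = 28.8163 km
  3: √((0.2163·111.32)² + (-0.2195·93.05)²) = √(579.774933 + 417.159179) = 31.5743 km
  4: √((0.1617·111.32)² + (-0.4506·93.05)²) = √(324.015984 + 1757.984857) = 45.6289 km
  → nearest: 2 (28.8163 km)
R at 33.7203°S, 152.1740°E:
  1: √((0.0058·111.32)² + (0.9013·93.05)²) = √(0.416872 + 7033.500085) = 83.8685 km
  2: √((0.3503·111.32)² + (0.2906·93.05)²) = √(1520.640909 + 731.179447) = 47.4533 km
  3: √((0.3725·111.32)² + (0.2760·93.05)²) = √(1719.487209 + 659.554851) = 48.7754 km
  4: √((0.3179·111.32)² + (0.0449·93.05)²) = √(1252.354992 + 17.455224) = 35.6344 km
  → nearest: 4 (35.6344 km)

P→2; Q→2; R→4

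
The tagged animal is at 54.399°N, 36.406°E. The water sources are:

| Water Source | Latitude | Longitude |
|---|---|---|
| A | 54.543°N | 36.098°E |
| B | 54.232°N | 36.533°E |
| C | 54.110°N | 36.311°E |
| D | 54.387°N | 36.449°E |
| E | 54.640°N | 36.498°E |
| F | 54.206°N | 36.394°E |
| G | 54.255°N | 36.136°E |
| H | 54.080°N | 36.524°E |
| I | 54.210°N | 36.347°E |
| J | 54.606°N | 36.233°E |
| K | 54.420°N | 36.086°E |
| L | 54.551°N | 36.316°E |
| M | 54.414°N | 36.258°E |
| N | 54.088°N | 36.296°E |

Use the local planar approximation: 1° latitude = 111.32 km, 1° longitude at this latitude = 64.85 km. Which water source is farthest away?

H

Distances from 54.399°N, 36.406°E:
A: √((0.144·111.32)² + (-0.308·64.85)²) = √(256.96346 + 398.95269) = 25.611 km
B: √((-0.167·111.32)² + (0.127·64.85)²) = √(345.60446 + 67.83087) = 20.333 km
C: √((-0.289·111.32)² + (-0.095·64.85)²) = √(1035.00413 + 37.95484) = 32.756 km
D: √((-0.012·111.32)² + (0.043·64.85)²) = √(1.78447 + 7.77601) = 3.092 km
E: √((0.241·111.32)² + (0.092·64.85)²) = √(719.74802 + 35.59554) = 27.484 km
F: √((-0.193·111.32)² + (-0.012·64.85)²) = √(461.59491 + 0.60560) = 21.499 km
G: √((-0.144·111.32)² + (-0.270·64.85)²) = √(256.96346 + 306.58259) = 23.739 km
H: √((-0.319·111.32)² + (0.118·64.85)²) = √(1261.03680 + 58.55770) = 36.326 km
I: √((-0.189·111.32)² + (-0.059·64.85)²) = √(442.65972 + 14.63942) = 21.385 km
J: √((0.207·111.32)² + (-0.173·64.85)²) = √(530.99091 + 125.86708) = 25.629 km
K: √((0.021·111.32)² + (-0.320·64.85)²) = √(5.46493 + 430.64550) = 20.883 km
L: √((0.152·111.32)² + (-0.090·64.85)²) = √(286.30806 + 34.06473) = 17.899 km
M: √((0.015·111.32)² + (-0.148·64.85)²) = √(2.78823 + 92.11776) = 9.742 km
N: √((-0.311·111.32)² + (-0.110·64.85)²) = √(1198.58041 + 50.88682) = 35.348 km
Maximum: H at 36.326 km.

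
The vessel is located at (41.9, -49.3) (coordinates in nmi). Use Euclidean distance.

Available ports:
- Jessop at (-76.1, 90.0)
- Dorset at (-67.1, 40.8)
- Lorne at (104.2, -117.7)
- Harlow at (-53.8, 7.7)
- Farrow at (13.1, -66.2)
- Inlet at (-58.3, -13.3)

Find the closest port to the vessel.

Distances from (41.9, -49.3):
Jessop: √((-118.0)² + (139.3)²) = √(13924.000 + 19404.490) = 182.6 nmi
Dorset: √((-109.0)² + (90.1)²) = √(11881.000 + 8118.010) = 141.4 nmi
Lorne: √((62.3)² + (-68.4)²) = √(3881.290 + 4678.560) = 92.5 nmi
Harlow: √((-95.7)² + (57.0)²) = √(9158.490 + 3249.000) = 111.4 nmi
Farrow: √((-28.8)² + (-16.9)²) = √(829.440 + 285.610) = 33.4 nmi
Inlet: √((-100.2)² + (36.0)²) = √(10040.040 + 1296.000) = 106.5 nmi
Minimum: Farrow at 33.4 nmi.

Farrow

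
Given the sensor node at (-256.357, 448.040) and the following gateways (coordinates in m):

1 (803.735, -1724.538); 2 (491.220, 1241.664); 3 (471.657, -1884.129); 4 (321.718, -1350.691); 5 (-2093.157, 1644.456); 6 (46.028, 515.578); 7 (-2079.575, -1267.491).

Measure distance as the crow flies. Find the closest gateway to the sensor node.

6

Distances from (-256.357, 448.040):
1: √((1060.092)² + (-2172.578)²) = √(1123795.04846 + 4720095.16608) = 2417.414 m
2: √((747.577)² + (793.624)²) = √(558871.37093 + 629839.05338) = 1090.280 m
3: √((728.014)² + (-2332.169)²) = √(530004.38420 + 5439012.24456) = 2443.157 m
4: √((578.075)² + (-1798.731)²) = √(334170.70563 + 3235433.21036) = 1889.340 m
5: √((-1836.800)² + (1196.416)²) = √(3373834.24000 + 1431411.24506) = 2192.087 m
6: √((302.385)² + (67.538)²) = √(91436.68823 + 4561.38144) = 309.836 m
7: √((-1823.218)² + (-1715.531)²) = √(3324123.87552 + 2943046.61196) = 2503.432 m
Minimum: 6 at 309.836 m.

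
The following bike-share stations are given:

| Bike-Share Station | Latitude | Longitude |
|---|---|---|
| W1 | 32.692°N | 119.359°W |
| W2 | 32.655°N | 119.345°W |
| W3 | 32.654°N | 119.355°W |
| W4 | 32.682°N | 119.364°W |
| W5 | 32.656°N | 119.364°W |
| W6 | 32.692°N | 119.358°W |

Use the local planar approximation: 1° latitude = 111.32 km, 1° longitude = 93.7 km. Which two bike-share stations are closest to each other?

Pairwise distances:
W1–W6: 0.094 km
W3–W5: 0.872 km
W2–W3: 0.944 km
W1–W4: 1.208 km
W4–W6: 1.247 km
W2–W5: 1.784 km
W4–W5: 2.894 km
W3–W4: 3.229 km
W2–W4: 3.493 km
W1–W5: 4.035 km
W5–W6: 4.047 km
W3–W6: 4.239 km
W1–W3: 4.247 km
W2–W6: 4.295 km
W1–W2: 4.323 km
Closest pair: W1–W6 at 0.094 km.

W1 and W6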